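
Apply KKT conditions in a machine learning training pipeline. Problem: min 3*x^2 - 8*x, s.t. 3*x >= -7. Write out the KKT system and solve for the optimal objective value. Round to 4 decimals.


Step 1: Try lambda = 0 (constraint inactive).
Stationarity: 2*3*x - 8 = 0
x* = 8/(2*3) = 4/3 = 1.3333 (rounded; the exact value 4/3 is used below)
Check constraint: 3*1.3333 = 3.9999 >= -7 -- satisfied.
Step 2: Compute optimal value.
f(x*) = 3*(4/3)^2 - 8*(4/3) = -5.3333


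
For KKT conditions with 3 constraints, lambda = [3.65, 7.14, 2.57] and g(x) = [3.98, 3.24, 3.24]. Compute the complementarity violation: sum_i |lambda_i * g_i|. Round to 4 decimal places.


KKT complementary slackness check:
lambda_1 * g_1 = 3.65 * 3.98 = 14.527
lambda_2 * g_2 = 7.14 * 3.24 = 23.1336
lambda_3 * g_3 = 2.57 * 3.24 = 8.3268
Total violation = 14.527 + 23.1336 + 8.3268 = 45.9874


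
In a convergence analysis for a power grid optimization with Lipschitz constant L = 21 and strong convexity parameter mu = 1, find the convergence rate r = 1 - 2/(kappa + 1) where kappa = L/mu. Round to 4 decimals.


Step 1: Compute the condition number.
kappa = L/mu = 21/1 = 21.0
Step 2: Compute the convergence rate.
r = 1 - 2/(kappa + 1) = 1 - 2*mu/(L + mu) = (L - mu)/(L + mu) = 20/22 = 0.9091


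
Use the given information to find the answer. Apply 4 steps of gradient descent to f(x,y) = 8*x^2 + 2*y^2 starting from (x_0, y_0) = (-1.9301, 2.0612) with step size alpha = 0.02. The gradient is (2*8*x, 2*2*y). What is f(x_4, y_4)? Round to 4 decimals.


Gradient descent on f(x,y) = 8*x^2 + 2*y^2.
Starting point: (-1.9301, 2.0612), alpha = 0.02
Step 1: grad_x = 2*8*-1.9301 = -30.8816, grad_y = 2*2*2.0612 = 8.2448
  x_1 = -1.9301 - 0.02*-30.8816 = -1.3125
  y_1 = 2.0612 - 0.02*8.2448 = 1.8963
Step 2: grad_x = 2*8*-1.3125 = -20.9995, grad_y = 2*2*1.8963 = 7.5852
  x_2 = -1.3125 - 0.02*-20.9995 = -0.8925
  y_2 = 1.8963 - 0.02*7.5852 = 1.7446
Step 3: grad_x = 2*8*-0.8925 = -14.2797, grad_y = 2*2*1.7446 = 6.9784
  x_3 = -0.8925 - 0.02*-14.2797 = -0.6069
  y_3 = 1.7446 - 0.02*6.9784 = 1.605
Step 4: grad_x = 2*8*-0.6069 = -9.7102, grad_y = 2*2*1.605 = 6.4201
  x_4 = -0.6069 - 0.02*-9.7102 = -0.4127
  y_4 = 1.605 - 0.02*6.4201 = 1.4766
f(-0.4127, 1.4766) = 8*(-0.4127)^2 + 2*1.4766^2 = 5.7233


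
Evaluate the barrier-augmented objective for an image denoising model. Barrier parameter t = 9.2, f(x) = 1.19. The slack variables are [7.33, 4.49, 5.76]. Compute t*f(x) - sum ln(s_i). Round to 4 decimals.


Step 1: Compute log-barrier.
ln values: [1.992, 1.5019, 1.7509]
phi = -(1.992 + 1.5019 + 1.7509) = -5.2448
Step 2: Compute augmented objective.
t*f(x) = 9.2*1.19 = 10.948
Total = 10.948 - 5.2448 = 5.7032


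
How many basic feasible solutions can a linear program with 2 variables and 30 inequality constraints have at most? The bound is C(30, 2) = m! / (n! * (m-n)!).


Each vertex corresponds to some choice of n active constraints out of m, so the number of vertices is at most C(m, n) = m! / (n!(m-n)!).
m = 30, n = 2
Numerator: 30 * 29
Denominator: 2! = 2
C(30, 2) = 435


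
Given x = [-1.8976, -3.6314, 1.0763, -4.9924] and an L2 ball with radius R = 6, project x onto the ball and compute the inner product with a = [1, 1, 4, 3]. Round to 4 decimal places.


Step 1: Compute ||x|| (intermediates to 6 decimals).
||x|| = sqrt((-1.8976)^2 + (-3.6314)^2 + 1.0763^2 + (-4.9924)^2) = 6.547552
Step 2: Project.
Since ||x|| > R, scale = R/||x|| = 6/6.547552 = 0.916373, proj(x) = scale * x
proj(x) = [-1.738909, -3.327717, 0.986292, -4.574901]
Step 3: Dot product.
a^T * proj(x) = 1*(-1.738909) + 1*(-3.327717) + 4*0.986292 + 3*(-4.574901) = -14.8462


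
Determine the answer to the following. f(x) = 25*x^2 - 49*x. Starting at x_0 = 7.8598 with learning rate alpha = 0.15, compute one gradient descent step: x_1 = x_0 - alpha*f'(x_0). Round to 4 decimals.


We compute the gradient at x_0 and apply the update.
f'(x) = 50*x - 49
f'(7.8598) = 50*7.8598 - 49 = 343.99
x_1 = 7.8598 - 0.15*343.99 = -43.7387


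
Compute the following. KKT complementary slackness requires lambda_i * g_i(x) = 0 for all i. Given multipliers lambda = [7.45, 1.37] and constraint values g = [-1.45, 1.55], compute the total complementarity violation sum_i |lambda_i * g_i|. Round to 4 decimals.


KKT complementary slackness check:
lambda_1 * g_1 = 7.45 * -1.45 = -10.8025
lambda_2 * g_2 = 1.37 * 1.55 = 2.1235
Total violation = 10.8025 + 2.1235 = 12.926


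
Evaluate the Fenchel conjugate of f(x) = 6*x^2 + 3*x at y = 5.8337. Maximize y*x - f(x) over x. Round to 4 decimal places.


f*(y) = sup_x {y*x - a*x^2 - b*x} = sup_x {(y-b)*x - a*x^2}
FOC: (y - b) - 2a*x = 0 => x* = (y - b)/(2a)
x* = (5.8337 - 3)/(2*6) = 0.2361
f*(5.8337) = (y-b)^2/(4a) = (5.8337 - 3)^2/(4*6)
= 8.0299/24 = 0.3346


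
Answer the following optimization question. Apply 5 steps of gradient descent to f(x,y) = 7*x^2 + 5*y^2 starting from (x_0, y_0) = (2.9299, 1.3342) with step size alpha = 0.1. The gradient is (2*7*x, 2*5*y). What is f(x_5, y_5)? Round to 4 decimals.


Gradient descent on f(x,y) = 7*x^2 + 5*y^2.
Starting point: (2.9299, 1.3342), alpha = 0.1
Step 1: grad_x = 2*7*2.9299 = 41.0186, grad_y = 2*5*1.3342 = 13.342
  x_1 = 2.9299 - 0.1*41.0186 = -1.172
  y_1 = 1.3342 - 0.1*13.342 = 0.0
Step 2: grad_x = 2*7*-1.172 = -16.4074, grad_y = 2*5*0.0 = 0.0
  x_2 = -1.172 - 0.1*-16.4074 = 0.4688
  y_2 = 0.0 - 0.1*0.0 = 0.0
Step 3: grad_x = 2*7*0.4688 = 6.563, grad_y = 2*5*0.0 = 0.0
  x_3 = 0.4688 - 0.1*6.563 = -0.1875
  y_3 = 0.0 - 0.1*0.0 = 0.0
Step 4: grad_x = 2*7*-0.1875 = -2.6252, grad_y = 2*5*0.0 = 0.0
  x_4 = -0.1875 - 0.1*-2.6252 = 0.075
  y_4 = 0.0 - 0.1*0.0 = 0.0
Step 5: grad_x = 2*7*0.075 = 1.0501, grad_y = 2*5*0.0 = 0.0
  x_5 = 0.075 - 0.1*1.0501 = -0.03
  y_5 = 0.0 - 0.1*0.0 = 0.0
f(-0.03, 0.0) = 7*(-0.03)^2 + 5*0.0^2 = 0.0063


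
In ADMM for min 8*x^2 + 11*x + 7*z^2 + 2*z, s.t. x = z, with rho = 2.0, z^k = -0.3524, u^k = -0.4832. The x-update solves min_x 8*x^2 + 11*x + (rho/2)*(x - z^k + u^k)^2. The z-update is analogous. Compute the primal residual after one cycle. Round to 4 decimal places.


ADMM iteration with rho = 2.0, z^k = -0.3524, u^k = -0.4832
Step 1: x-update.
Minimize 8*x^2 + 11*x + (2.0/2)*(x + 0.3524 - 0.4832)^2
FOC: (2*8 + 2.0)*x = -11 + 2.0*(-0.3524 + 0.4832)
x^{k+1} = -0.5966
Step 2: z-update.
Minimize 7*z^2 + 2*z + (2.0/2)*(-0.5966 - z - 0.4832)^2
FOC: (2*7 + 2.0)*z = -2 + 2.0*(-0.5966 - 0.4832)
z^{k+1} = -0.26
Step 3: u-update.
u^{k+1} = -0.4832 - 0.5966 + 0.26 = -0.8198
Step 4: Primal residual = |-0.5966 + 0.26| = 0.3366


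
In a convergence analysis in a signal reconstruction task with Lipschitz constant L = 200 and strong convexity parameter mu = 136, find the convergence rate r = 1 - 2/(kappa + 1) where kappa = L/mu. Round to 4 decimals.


Step 1: Compute the condition number.
kappa = L/mu = 200/136 = 1.4706
Step 2: Compute the convergence rate.
r = 1 - 2/(kappa + 1) = 1 - 2*mu/(L + mu) = (L - mu)/(L + mu) = 64/336 = 0.1905


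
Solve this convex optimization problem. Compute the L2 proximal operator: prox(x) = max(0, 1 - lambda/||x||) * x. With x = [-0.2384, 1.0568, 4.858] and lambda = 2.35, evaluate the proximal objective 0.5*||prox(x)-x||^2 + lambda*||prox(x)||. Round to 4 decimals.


Step 1: Compute ||x||.
||x|| = 4.9773
Step 2: Compute scaling factor.
scale = max(0, 1 - 2.35/4.9773) = 0.5279
Step 3: prox(x) = [-0.1258, 0.5578, 2.5643]
||prox(x)|| = 2.6273
Step 4: Proximal objective.
0.5*||prox-x||^2 = 2.7613
lambda*||prox|| = 6.1742
Total = 8.9355


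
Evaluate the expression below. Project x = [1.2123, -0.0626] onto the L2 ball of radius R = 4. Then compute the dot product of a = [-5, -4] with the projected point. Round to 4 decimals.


Step 1: Compute ||x|| (intermediates to 6 decimals).
||x|| = sqrt(1.2123^2 + (-0.0626)^2) = 1.213915
Step 2: Project.
Since ||x|| <= R, proj = x (no scaling needed).
proj(x) = [1.2123, -0.0626]
Step 3: Dot product.
a^T * proj(x) = -5*1.2123 - 4*(-0.0626) = -5.8111


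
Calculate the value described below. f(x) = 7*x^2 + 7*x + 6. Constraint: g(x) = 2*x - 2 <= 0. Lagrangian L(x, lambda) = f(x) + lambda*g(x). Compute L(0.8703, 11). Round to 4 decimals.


Step 1: Evaluate f(x).
f(0.8703) = 7*0.8703^2 + 7*0.8703 + 6 = 17.3941
Step 2: Evaluate g(x).
g(0.8703) = 2*0.8703 - 2 = -0.2594
Step 3: Compute Lagrangian.
L = 17.3941 + 11*-0.2594 = 14.5407


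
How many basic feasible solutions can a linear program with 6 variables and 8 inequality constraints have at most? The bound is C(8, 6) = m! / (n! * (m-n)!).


Each vertex corresponds to some choice of n active constraints out of m, so the number of vertices is at most C(m, n) = m! / (n!(m-n)!).
m = 8, n = 6
Numerator: 8 * 7 * 6 * 5 * 4 * 3
Denominator: 6! = 720
C(8, 6) = 28


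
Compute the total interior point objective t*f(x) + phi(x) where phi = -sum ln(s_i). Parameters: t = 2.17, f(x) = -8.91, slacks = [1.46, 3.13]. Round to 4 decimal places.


Step 1: Compute log-barrier.
ln values: [0.3784, 1.141]
phi = -(0.3784 + 1.141) = -1.5195
Step 2: Compute augmented objective.
t*f(x) = 2.17*-8.91 = -19.3347
Total = -19.3347 - 1.5195 = -20.8542


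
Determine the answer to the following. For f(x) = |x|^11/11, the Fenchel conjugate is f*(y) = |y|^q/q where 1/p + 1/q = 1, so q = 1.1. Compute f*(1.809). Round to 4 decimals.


The conjugate exponent q satisfies 1/p + 1/q = 1.
p = 11, so q = 11/(11 - 1) = 1.1
|y|^q = 1.809^1.1 = 1.9195
f*(1.809) = 1.9195 / 1.1 = 1.745


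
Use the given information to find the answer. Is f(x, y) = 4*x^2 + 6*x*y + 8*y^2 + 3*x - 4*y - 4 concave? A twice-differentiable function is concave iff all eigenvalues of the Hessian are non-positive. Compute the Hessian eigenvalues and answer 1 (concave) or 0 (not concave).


The Hessian of f(x,y) = 4*x^2 + 6*x*y + 8*y^2 + 3*x - 4*y - 4 is:
H = [[8, 6], [6, 16]]
Trace = 8 + 16 = 24
Determinant = 8*16 - (6)^2 = 92
Discriminant = (24)^2 - 4*92 = 208.0
Eigenvalues: lambda_1 = 4.7889, lambda_2 = 19.2111
The function is not concave.

0


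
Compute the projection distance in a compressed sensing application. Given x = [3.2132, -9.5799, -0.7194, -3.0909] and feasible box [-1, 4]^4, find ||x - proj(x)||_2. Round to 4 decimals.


Project each component onto [-1, 4].
clip(3.2132) = 3.2132, clip(-9.5799) = -1.0, clip(-0.7194) = -0.7194, clip(-3.0909) = -1.0
Projection = [3.2132, -1.0, -0.7194, -1.0]
Squared diffs: [0.0, 73.6147, 0.0, 4.3719]
Distance = sqrt(77.9866) = 8.831


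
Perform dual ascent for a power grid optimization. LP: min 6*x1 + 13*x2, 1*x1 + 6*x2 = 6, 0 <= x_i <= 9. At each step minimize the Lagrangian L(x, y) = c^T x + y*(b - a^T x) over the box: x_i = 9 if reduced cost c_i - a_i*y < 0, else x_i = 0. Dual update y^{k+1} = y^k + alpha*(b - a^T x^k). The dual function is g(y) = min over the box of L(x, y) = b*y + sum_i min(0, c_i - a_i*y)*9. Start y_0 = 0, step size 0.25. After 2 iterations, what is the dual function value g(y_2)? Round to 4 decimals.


Dual ascent for LP: min 6*x1 + 13*x2, 1*x1 + 6*x2 = 6, 0 <= x_i <= 9
Step 1: y^k = 0.0, reduced costs: (6.0, 13.0)
  x^k = (0.0, 0.0), subgradient = b - a^T x = 6.0
  y^{k+1} = 0.0 + 0.25*6.0 = 1.5
Step 2: y^k = 1.5, reduced costs: (4.5, 4.0)
  x^k = (0.0, 0.0), subgradient = b - a^T x = 6.0
  y^{k+1} = 1.5 + 0.25*6.0 = 3.0
Dual objective at y_2 = 3.0: reduced costs (3.0, -5.0), box minimizer x = (0.0, 9.0)
g(y_2) = b*y + (c1 - a1*y)*x1 + (c2 - a2*y)*x2 = 6*3.0 + 3.0*0.0 + (-5.0)*9.0 = 18.0 + 0.0 - 45.0 = -27.0


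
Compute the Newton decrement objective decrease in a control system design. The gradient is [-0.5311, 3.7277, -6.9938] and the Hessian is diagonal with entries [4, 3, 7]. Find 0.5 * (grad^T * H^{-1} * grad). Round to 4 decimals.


Step 1: H is diagonal, so H^(-1) * g = [-0.1328, 1.2426, -0.9991].
Step 2: g^T H^(-1) g = sum_i g_i^2 / H_ii
  = (-0.5311)^2/4 + (3.7277)^2/3 + (-6.9938)^2/7
  = 0.0705 + 4.6319 + 6.9876 = 11.69
Step 3: Objective decrease = 0.5 * g^T H^(-1) g = 5.845


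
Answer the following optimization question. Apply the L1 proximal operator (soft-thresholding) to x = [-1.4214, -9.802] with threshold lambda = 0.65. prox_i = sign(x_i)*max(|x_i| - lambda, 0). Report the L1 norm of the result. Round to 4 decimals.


Soft-thresholding with lambda = 0.65:
prox(-1.4214) = sign(-1.4214)*max(|-1.4214| - 0.65, 0) = -0.7714
prox(-9.802) = sign(-9.802)*max(|-9.802| - 0.65, 0) = -9.152
prox(x) = [-0.7714, -9.152]
||prox(x)||_1 = 0.7714 + 9.152 = 9.9234


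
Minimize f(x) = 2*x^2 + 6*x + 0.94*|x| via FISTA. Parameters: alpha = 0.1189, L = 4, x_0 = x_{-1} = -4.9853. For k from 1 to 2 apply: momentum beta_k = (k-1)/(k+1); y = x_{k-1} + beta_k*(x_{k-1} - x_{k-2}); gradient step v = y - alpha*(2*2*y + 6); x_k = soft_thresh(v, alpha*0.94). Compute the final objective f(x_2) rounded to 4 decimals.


FISTA on f(x) = 2*x^2 + 6*x + 0.94*|x|
L = 4, alpha = 0.1189
Iteration 1: beta = 0.0, y = -4.9853 + 0.0*(-4.9853 + 4.9853) = -4.9853
  grad(y) = -13.9412, v = y - alpha*grad = -3.3277
  prox(v) = soft_thresh(-3.3277, 0.1118) = -3.2159
Iteration 2: beta = 0.3333, y = -3.2159 + 0.3333*(-3.2159 + 4.9853) = -2.6261
  grad(y) = -4.5045, v = y - alpha*grad = -2.0905
  prox(v) = soft_thresh(-2.0905, 0.1118) = -1.9788
f(x_2) = 2*(-1.9788)^2 + 6*(-1.9788) + 0.94*|-1.9788| = -2.1815


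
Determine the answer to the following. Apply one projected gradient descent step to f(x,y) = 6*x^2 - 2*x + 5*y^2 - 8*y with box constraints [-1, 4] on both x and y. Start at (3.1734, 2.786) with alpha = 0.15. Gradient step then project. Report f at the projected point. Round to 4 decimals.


Step 1: Compute gradient at (3.1734, 2.786).
grad_x = 2*6*3.1734 - 2 = 36.0808
grad_y = 2*5*2.786 - 8 = 19.86
Step 2: Gradient step.
x_raw = 3.1734 - 0.15*36.0808 = -2.2387
y_raw = 2.786 - 0.15*19.86 = -0.193
Step 3: Project onto [-1, 4].
x_proj = clip(-2.2387) = -1.0
y_proj = clip(-0.193) = -0.193
Step 4: Evaluate f.
f(-1.0, -0.193) = 9.7302


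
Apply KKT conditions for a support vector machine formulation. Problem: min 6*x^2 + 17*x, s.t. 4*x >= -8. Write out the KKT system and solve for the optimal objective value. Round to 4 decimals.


Step 1: Try lambda = 0 (constraint inactive).
Stationarity: 2*6*x + 17 = 0
x* = -17/(2*6) = -17/12 = -1.4167 (rounded; the exact value -17/12 is used below)
Check constraint: 4*-1.4167 = -5.6668 >= -8 -- satisfied.
Step 2: Compute optimal value.
f(x*) = 6*(-17/12)^2 + 17*(-17/12) = -12.0417


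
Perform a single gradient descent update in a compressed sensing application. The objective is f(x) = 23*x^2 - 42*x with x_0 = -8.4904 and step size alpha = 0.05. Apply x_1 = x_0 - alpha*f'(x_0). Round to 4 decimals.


We compute the gradient at x_0 and apply the update.
f'(x) = 46*x - 42
f'(-8.4904) = 46*-8.4904 - 42 = -432.5584
x_1 = -8.4904 - 0.05*-432.5584 = 13.1375


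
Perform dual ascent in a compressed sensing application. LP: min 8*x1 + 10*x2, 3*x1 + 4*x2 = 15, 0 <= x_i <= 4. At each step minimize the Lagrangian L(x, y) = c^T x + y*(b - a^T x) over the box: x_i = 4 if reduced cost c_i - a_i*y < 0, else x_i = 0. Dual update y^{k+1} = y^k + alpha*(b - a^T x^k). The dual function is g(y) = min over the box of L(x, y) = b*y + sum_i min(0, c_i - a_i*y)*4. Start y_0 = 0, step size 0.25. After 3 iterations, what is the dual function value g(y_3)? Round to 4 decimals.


Dual ascent for LP: min 8*x1 + 10*x2, 3*x1 + 4*x2 = 15, 0 <= x_i <= 4
Step 1: y^k = 0.0, reduced costs: (8.0, 10.0)
  x^k = (0.0, 0.0), subgradient = b - a^T x = 15.0
  y^{k+1} = 0.0 + 0.25*15.0 = 3.75
Step 2: y^k = 3.75, reduced costs: (-3.25, -5.0)
  x^k = (4.0, 4.0), subgradient = b - a^T x = -13.0
  y^{k+1} = 3.75 + 0.25*-13.0 = 0.5
Step 3: y^k = 0.5, reduced costs: (6.5, 8.0)
  x^k = (0.0, 0.0), subgradient = b - a^T x = 15.0
  y^{k+1} = 0.5 + 0.25*15.0 = 4.25
Dual objective at y_3 = 4.25: reduced costs (-4.75, -7.0), box minimizer x = (4.0, 4.0)
g(y_3) = b*y + (c1 - a1*y)*x1 + (c2 - a2*y)*x2 = 15*4.25 + (-4.75)*4.0 + (-7.0)*4.0 = 63.75 - 19.0 - 28.0 = 16.75


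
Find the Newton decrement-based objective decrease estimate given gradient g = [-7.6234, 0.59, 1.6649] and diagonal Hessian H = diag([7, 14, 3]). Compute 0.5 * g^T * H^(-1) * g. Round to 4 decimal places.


Step 1: H is diagonal, so H^(-1) * g = [-1.0891, 0.0421, 0.555].
Step 2: g^T H^(-1) g = sum_i g_i^2 / H_ii
  = (-7.6234)^2/7 + (0.59)^2/14 + (1.6649)^2/3
  = 8.3023 + 0.0249 + 0.924 = 9.2511
Step 3: Objective decrease = 0.5 * g^T H^(-1) g = 4.6256


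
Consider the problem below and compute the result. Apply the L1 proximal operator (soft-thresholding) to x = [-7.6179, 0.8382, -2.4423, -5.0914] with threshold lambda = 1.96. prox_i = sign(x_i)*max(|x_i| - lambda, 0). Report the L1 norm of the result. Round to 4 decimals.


Soft-thresholding with lambda = 1.96:
prox(-7.6179) = sign(-7.6179)*max(|-7.6179| - 1.96, 0) = -5.6579
prox(0.8382) = sign(0.8382)*max(|0.8382| - 1.96, 0) = 0.0
prox(-2.4423) = sign(-2.4423)*max(|-2.4423| - 1.96, 0) = -0.4823
prox(-5.0914) = sign(-5.0914)*max(|-5.0914| - 1.96, 0) = -3.1314
prox(x) = [-5.6579, 0.0, -0.4823, -3.1314]
||prox(x)||_1 = 5.6579 + 0.0 + 0.4823 + 3.1314 = 9.2716


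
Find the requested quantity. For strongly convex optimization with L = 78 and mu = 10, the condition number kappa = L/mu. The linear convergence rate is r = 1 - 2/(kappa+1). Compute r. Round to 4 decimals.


Step 1: Compute the condition number.
kappa = L/mu = 78/10 = 7.8
Step 2: Compute the convergence rate.
r = 1 - 2/(kappa + 1) = 1 - 2*mu/(L + mu) = (L - mu)/(L + mu) = 68/88 = 0.7727


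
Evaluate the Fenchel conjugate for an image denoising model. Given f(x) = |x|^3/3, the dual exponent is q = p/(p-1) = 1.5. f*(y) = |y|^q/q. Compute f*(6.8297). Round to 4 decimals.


The conjugate exponent q satisfies 1/p + 1/q = 1.
p = 3, so q = 3/(3 - 1) = 1.5
|y|^q = 6.8297^1.5 = 17.8485
f*(6.8297) = 17.8485 / 1.5 = 11.899


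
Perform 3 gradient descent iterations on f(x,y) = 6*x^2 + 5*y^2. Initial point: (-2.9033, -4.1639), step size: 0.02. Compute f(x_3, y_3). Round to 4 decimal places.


Gradient descent on f(x,y) = 6*x^2 + 5*y^2.
Starting point: (-2.9033, -4.1639), alpha = 0.02
Step 1: grad_x = 2*6*-2.9033 = -34.8396, grad_y = 2*5*-4.1639 = -41.639
  x_1 = -2.9033 - 0.02*-34.8396 = -2.2065
  y_1 = -4.1639 - 0.02*-41.639 = -3.3311
Step 2: grad_x = 2*6*-2.2065 = -26.4781, grad_y = 2*5*-3.3311 = -33.3112
  x_2 = -2.2065 - 0.02*-26.4781 = -1.6769
  y_2 = -3.3311 - 0.02*-33.3112 = -2.6649
Step 3: grad_x = 2*6*-1.6769 = -20.1234, grad_y = 2*5*-2.6649 = -26.649
  x_3 = -1.6769 - 0.02*-20.1234 = -1.2745
  y_3 = -2.6649 - 0.02*-26.649 = -2.1319
f(-1.2745, -2.1319) = 6*(-1.2745)^2 + 5*(-2.1319)^2 = 32.4711


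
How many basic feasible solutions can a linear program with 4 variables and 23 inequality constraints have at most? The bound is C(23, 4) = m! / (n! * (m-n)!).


Each vertex corresponds to some choice of n active constraints out of m, so the number of vertices is at most C(m, n) = m! / (n!(m-n)!).
m = 23, n = 4
Numerator: 23 * 22 * 21 * 20
Denominator: 4! = 24
C(23, 4) = 8855


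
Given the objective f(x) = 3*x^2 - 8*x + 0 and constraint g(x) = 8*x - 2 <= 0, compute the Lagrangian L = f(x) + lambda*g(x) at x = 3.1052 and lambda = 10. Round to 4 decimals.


Step 1: Evaluate f(x).
f(3.1052) = 3*3.1052^2 - 8*3.1052 + 0 = 4.0852
Step 2: Evaluate g(x).
g(3.1052) = 8*3.1052 - 2 = 22.8416
Step 3: Compute Lagrangian.
L = 4.0852 + 10*22.8416 = 232.5012


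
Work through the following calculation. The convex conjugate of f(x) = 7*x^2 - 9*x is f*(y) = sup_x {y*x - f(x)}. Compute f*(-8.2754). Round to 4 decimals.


f*(y) = sup_x {y*x - a*x^2 - b*x} = sup_x {(y-b)*x - a*x^2}
FOC: (y - b) - 2a*x = 0 => x* = (y - b)/(2a)
x* = (-8.2754 + 9)/(2*7) = 0.0518
f*(-8.2754) = (y-b)^2/(4a) = (-8.2754 + 9)^2/(4*7)
= 0.525/28 = 0.0188


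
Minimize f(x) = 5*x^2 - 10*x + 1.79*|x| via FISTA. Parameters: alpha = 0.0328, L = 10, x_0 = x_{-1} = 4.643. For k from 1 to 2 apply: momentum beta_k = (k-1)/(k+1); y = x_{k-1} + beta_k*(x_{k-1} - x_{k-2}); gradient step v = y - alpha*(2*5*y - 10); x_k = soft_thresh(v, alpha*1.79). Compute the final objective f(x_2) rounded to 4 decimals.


FISTA on f(x) = 5*x^2 - 10*x + 1.79*|x|
L = 10, alpha = 0.0328
Iteration 1: beta = 0.0, y = 4.643 + 0.0*(4.643 - 4.643) = 4.643
  grad(y) = 36.43, v = y - alpha*grad = 3.4481
  prox(v) = soft_thresh(3.4481, 0.0587) = 3.3894
Iteration 2: beta = 0.3333, y = 3.3894 + 0.3333*(3.3894 - 4.643) = 2.9715
  grad(y) = 19.7151, v = y - alpha*grad = 2.3249
  prox(v) = soft_thresh(2.3249, 0.0587) = 2.2661
f(x_2) = 5*2.2661^2 - 10*2.2661 + 1.79*|2.2661| = 7.072


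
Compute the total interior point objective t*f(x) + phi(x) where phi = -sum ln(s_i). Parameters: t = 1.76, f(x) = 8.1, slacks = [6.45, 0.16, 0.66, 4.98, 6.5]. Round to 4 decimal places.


Step 1: Compute log-barrier.
ln values: [1.8641, -1.8326, -0.4155, 1.6054, 1.8718]
phi = -(1.8641 - 1.8326 - 0.4155 + 1.6054 + 1.8718) = -3.0932
Step 2: Compute augmented objective.
t*f(x) = 1.76*8.1 = 14.256
Total = 14.256 - 3.0932 = 11.1628


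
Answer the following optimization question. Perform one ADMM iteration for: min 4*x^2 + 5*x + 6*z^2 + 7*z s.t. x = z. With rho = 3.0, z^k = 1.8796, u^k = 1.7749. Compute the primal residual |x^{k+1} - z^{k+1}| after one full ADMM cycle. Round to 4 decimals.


ADMM iteration with rho = 3.0, z^k = 1.8796, u^k = 1.7749
Step 1: x-update.
Minimize 4*x^2 + 5*x + (3.0/2)*(x - 1.8796 + 1.7749)^2
FOC: (2*4 + 3.0)*x = -5 + 3.0*(1.8796 - 1.7749)
x^{k+1} = -0.426
Step 2: z-update.
Minimize 6*z^2 + 7*z + (3.0/2)*(-0.426 - z + 1.7749)^2
FOC: (2*6 + 3.0)*z = -7 + 3.0*(-0.426 + 1.7749)
z^{k+1} = -0.1969
Step 3: u-update.
u^{k+1} = 1.7749 - 0.426 + 0.1969 = 1.5458
Step 4: Primal residual = |-0.426 + 0.1969| = 0.2291


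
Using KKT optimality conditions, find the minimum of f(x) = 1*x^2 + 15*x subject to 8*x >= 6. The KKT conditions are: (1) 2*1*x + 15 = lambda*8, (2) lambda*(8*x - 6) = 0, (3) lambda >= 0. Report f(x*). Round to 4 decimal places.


Step 1: Try lambda = 0 (constraint inactive).
x_unc = -15/(2*1) = -7.5
Check: 8*-7.5 = -60.0 < 6 -- violated!
Step 2: Constraint must be active: 8*x = 6
x* = 6/8 = 0.75
lambda = (2*1*0.75 + 15)/8 = 2.0625
Step 3: Compute optimal value.
f(x*) = 1*0.75^2 + 15*0.75 = 11.8125


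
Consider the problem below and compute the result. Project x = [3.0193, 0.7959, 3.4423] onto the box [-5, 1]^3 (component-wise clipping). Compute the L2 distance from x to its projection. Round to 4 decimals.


Project each component onto [-5, 1].
clip(3.0193) = 1.0, clip(0.7959) = 0.7959, clip(3.4423) = 1.0
Projection = [1.0, 0.7959, 1.0]
Squared diffs: [4.0776, 0.0, 5.9648]
Distance = sqrt(10.0424) = 3.169


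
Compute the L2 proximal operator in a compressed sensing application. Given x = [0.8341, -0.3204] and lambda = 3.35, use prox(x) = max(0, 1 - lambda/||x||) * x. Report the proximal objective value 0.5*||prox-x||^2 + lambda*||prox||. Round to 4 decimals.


Step 1: Compute ||x||.
||x|| = 0.8935
Step 2: Compute scaling factor.
scale = max(0, 1 - 3.35/0.8935) = 0.0
Step 3: prox(x) = [0.0, -0.0]
||prox(x)|| = 0.0
Step 4: Proximal objective.
0.5*||prox-x||^2 = 0.3992
lambda*||prox|| = 0.0
Total = 0.3992


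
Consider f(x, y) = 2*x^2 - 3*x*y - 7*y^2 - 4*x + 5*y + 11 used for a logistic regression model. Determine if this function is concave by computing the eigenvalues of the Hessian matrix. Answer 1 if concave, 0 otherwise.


The Hessian of f(x,y) = 2*x^2 - 3*x*y - 7*y^2 - 4*x + 5*y + 11 is:
H = [[4, -3], [-3, -14]]
Trace = 4 - 14 = -10
Determinant = 4*-14 - (-3)^2 = -65
Discriminant = (-10)^2 - 4*-65 = 360.0
Eigenvalues: lambda_1 = -14.4868, lambda_2 = 4.4868
The function is not concave.

0


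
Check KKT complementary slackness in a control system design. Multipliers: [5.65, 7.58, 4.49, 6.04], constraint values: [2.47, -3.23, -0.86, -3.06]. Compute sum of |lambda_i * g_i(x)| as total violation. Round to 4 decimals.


KKT complementary slackness check:
lambda_1 * g_1 = 5.65 * 2.47 = 13.9555
lambda_2 * g_2 = 7.58 * -3.23 = -24.4834
lambda_3 * g_3 = 4.49 * -0.86 = -3.8614
lambda_4 * g_4 = 6.04 * -3.06 = -18.4824
Total violation = 13.9555 + 24.4834 + 3.8614 + 18.4824 = 60.7827


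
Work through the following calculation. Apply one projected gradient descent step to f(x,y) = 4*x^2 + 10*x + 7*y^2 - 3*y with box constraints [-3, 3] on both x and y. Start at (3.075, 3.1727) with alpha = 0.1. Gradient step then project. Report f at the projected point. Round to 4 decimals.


Step 1: Compute gradient at (3.075, 3.1727).
grad_x = 2*4*3.075 + 10 = 34.6
grad_y = 2*7*3.1727 - 3 = 41.4178
Step 2: Gradient step.
x_raw = 3.075 - 0.1*34.6 = -0.385
y_raw = 3.1727 - 0.1*41.4178 = -0.9691
Step 3: Project onto [-3, 3].
x_proj = clip(-0.385) = -0.385
y_proj = clip(-0.9691) = -0.9691
Step 4: Evaluate f.
f(-0.385, -0.9691) = 6.224


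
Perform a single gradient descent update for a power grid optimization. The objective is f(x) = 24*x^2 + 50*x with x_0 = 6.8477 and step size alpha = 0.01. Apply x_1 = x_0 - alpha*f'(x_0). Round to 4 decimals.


We compute the gradient at x_0 and apply the update.
f'(x) = 48*x + 50
f'(6.8477) = 48*6.8477 + 50 = 378.6896
x_1 = 6.8477 - 0.01*378.6896 = 3.0608


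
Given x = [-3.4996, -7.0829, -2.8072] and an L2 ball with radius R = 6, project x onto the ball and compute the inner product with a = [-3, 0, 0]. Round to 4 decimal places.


Step 1: Compute ||x|| (intermediates to 6 decimals).
||x|| = sqrt((-3.4996)^2 + (-7.0829)^2 + (-2.8072)^2) = 8.384214
Step 2: Project.
Since ||x|| > R, scale = R/||x|| = 6/8.384214 = 0.715631, proj(x) = scale * x
proj(x) = [-2.504422, -5.068743, -2.008919]
Step 3: Dot product.
a^T * proj(x) = -3*(-2.504422) + 0*(-5.068743) + 0*(-2.008919) = 7.5133


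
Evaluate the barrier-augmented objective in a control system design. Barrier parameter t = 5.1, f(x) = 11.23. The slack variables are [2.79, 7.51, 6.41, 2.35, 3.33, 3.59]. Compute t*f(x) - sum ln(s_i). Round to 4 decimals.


Step 1: Compute log-barrier.
ln values: [1.026, 2.0162, 1.8579, 0.8544, 1.203, 1.2782]
phi = -(1.026 + 2.0162 + 1.8579 + 0.8544 + 1.203 + 1.2782) = -8.2357
Step 2: Compute augmented objective.
t*f(x) = 5.1*11.23 = 57.273
Total = 57.273 - 8.2357 = 49.0373


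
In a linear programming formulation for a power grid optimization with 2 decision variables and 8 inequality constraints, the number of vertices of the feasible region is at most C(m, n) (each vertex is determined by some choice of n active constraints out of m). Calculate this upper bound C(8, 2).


Each vertex corresponds to some choice of n active constraints out of m, so the number of vertices is at most C(m, n) = m! / (n!(m-n)!).
m = 8, n = 2
Numerator: 8 * 7
Denominator: 2! = 2
C(8, 2) = 28


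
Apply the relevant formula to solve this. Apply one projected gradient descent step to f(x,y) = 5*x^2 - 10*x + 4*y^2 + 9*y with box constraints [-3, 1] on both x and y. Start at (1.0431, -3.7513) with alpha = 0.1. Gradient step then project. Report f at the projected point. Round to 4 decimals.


Step 1: Compute gradient at (1.0431, -3.7513).
grad_x = 2*5*1.0431 - 10 = 0.431
grad_y = 2*4*-3.7513 + 9 = -21.0104
Step 2: Gradient step.
x_raw = 1.0431 - 0.1*0.431 = 1.0
y_raw = -3.7513 - 0.1*-21.0104 = -1.6503
Step 3: Project onto [-3, 1].
x_proj = clip(1.0) = 1.0
y_proj = clip(-1.6503) = -1.6503
Step 4: Evaluate f.
f(1.0, -1.6503) = -8.9589


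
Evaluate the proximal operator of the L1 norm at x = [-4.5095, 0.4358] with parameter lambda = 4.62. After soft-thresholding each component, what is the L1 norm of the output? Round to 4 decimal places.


Soft-thresholding with lambda = 4.62:
prox(-4.5095) = sign(-4.5095)*max(|-4.5095| - 4.62, 0) = 0.0
prox(0.4358) = sign(0.4358)*max(|0.4358| - 4.62, 0) = 0.0
prox(x) = [0.0, 0.0]
||prox(x)||_1 = 0.0 + 0.0 = 0.0


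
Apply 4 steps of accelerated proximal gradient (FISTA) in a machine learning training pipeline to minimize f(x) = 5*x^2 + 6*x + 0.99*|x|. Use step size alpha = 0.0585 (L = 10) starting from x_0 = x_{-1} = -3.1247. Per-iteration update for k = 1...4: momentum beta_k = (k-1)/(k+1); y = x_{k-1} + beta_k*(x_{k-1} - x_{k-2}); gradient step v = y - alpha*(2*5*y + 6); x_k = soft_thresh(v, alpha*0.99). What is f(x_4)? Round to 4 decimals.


FISTA on f(x) = 5*x^2 + 6*x + 0.99*|x|
L = 10, alpha = 0.0585
Iteration 1: beta = 0.0, y = -3.1247 + 0.0*(-3.1247 + 3.1247) = -3.1247
  grad(y) = -25.247, v = y - alpha*grad = -1.6478
  prox(v) = soft_thresh(-1.6478, 0.0579) = -1.5898
Iteration 2: beta = 0.3333, y = -1.5898 + 0.3333*(-1.5898 + 3.1247) = -1.0782
  grad(y) = -4.7821, v = y - alpha*grad = -0.7985
  prox(v) = soft_thresh(-0.7985, 0.0579) = -0.7405
Iteration 3: beta = 0.5, y = -0.7405 + 0.5*(-0.7405 + 1.5898) = -0.3159
  grad(y) = 2.841, v = y - alpha*grad = -0.4821
  prox(v) = soft_thresh(-0.4821, 0.0579) = -0.4242
Iteration 4: beta = 0.6, y = -0.4242 + 0.6*(-0.4242 + 0.7405) = -0.2344
  grad(y) = 3.6563, v = y - alpha*grad = -0.4483
  prox(v) = soft_thresh(-0.4483, 0.0579) = -0.3903
f(x_4) = 5*(-0.3903)^2 + 6*(-0.3903) + 0.99*|-0.3903| = -1.1938


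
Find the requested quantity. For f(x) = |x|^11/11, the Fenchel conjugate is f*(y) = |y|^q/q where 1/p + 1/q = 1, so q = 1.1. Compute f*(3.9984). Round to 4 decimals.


The conjugate exponent q satisfies 1/p + 1/q = 1.
p = 11, so q = 11/(11 - 1) = 1.1
|y|^q = 3.9984^1.1 = 4.5928
f*(3.9984) = 4.5928 / 1.1 = 4.1752


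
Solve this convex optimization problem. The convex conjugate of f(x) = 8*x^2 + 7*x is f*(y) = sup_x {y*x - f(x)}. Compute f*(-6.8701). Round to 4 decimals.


f*(y) = sup_x {y*x - a*x^2 - b*x} = sup_x {(y-b)*x - a*x^2}
FOC: (y - b) - 2a*x = 0 => x* = (y - b)/(2a)
x* = (-6.8701 - 7)/(2*8) = -0.8669
f*(-6.8701) = (y-b)^2/(4a) = (-6.8701 - 7)^2/(4*8)
= 192.3797/32 = 6.0119


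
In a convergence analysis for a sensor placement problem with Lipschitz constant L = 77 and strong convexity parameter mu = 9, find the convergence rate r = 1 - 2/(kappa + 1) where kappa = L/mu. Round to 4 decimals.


Step 1: Compute the condition number.
kappa = L/mu = 77/9 = 8.5556
Step 2: Compute the convergence rate.
r = 1 - 2/(kappa + 1) = 1 - 2*mu/(L + mu) = (L - mu)/(L + mu) = 68/86 = 0.7907


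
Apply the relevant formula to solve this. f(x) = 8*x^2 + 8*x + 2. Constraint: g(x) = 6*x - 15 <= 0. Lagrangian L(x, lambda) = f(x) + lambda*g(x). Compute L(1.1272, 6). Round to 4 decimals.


Step 1: Evaluate f(x).
f(1.1272) = 8*1.1272^2 + 8*1.1272 + 2 = 21.1822
Step 2: Evaluate g(x).
g(1.1272) = 6*1.1272 - 15 = -8.2368
Step 3: Compute Lagrangian.
L = 21.1822 + 6*-8.2368 = -28.2386


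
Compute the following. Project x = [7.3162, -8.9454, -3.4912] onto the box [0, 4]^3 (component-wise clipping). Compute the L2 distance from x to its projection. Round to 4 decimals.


Project each component onto [0, 4].
clip(7.3162) = 4.0, clip(-8.9454) = 0.0, clip(-3.4912) = 0.0
Projection = [4.0, 0.0, 0.0]
Squared diffs: [10.9972, 80.0202, 12.1885]
Distance = sqrt(103.2059) = 10.159


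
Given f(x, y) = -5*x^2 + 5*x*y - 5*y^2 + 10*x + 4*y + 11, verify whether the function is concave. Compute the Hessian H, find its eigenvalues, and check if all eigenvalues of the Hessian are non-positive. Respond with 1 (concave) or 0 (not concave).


The Hessian of f(x,y) = -5*x^2 + 5*x*y - 5*y^2 + 10*x + 4*y + 11 is:
H = [[-10, 5], [5, -10]]
Trace = -10 - 10 = -20
Determinant = -10*-10 - (5)^2 = 75
Discriminant = (-20)^2 - 4*75 = 100.0
Eigenvalues: lambda_1 = -15.0, lambda_2 = -5.0
The function is concave.

1


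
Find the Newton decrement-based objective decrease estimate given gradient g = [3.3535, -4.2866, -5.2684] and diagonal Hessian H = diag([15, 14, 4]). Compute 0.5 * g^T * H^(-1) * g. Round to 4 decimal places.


Step 1: H is diagonal, so H^(-1) * g = [0.2236, -0.3062, -1.3171].
Step 2: g^T H^(-1) g = sum_i g_i^2 / H_ii
  = (3.3535)^2/15 + (-4.2866)^2/14 + (-5.2684)^2/4
  = 0.7497 + 1.3125 + 6.939 = 9.0012
Step 3: Objective decrease = 0.5 * g^T H^(-1) g = 4.5006


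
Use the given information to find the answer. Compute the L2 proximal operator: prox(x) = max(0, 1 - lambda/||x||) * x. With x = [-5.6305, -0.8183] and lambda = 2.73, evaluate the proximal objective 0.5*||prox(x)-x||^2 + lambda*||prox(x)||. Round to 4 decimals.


Step 1: Compute ||x||.
||x|| = 5.6897
Step 2: Compute scaling factor.
scale = max(0, 1 - 2.73/5.6897) = 0.5202
Step 3: prox(x) = [-2.9289, -0.4257]
||prox(x)|| = 2.9597
Step 4: Proximal objective.
0.5*||prox-x||^2 = 3.7265
lambda*||prox|| = 8.08
Total = 11.8063


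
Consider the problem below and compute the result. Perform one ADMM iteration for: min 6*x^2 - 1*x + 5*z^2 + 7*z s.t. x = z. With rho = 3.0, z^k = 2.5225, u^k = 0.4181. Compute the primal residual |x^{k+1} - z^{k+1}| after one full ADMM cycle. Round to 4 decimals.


ADMM iteration with rho = 3.0, z^k = 2.5225, u^k = 0.4181
Step 1: x-update.
Minimize 6*x^2 - 1*x + (3.0/2)*(x - 2.5225 + 0.4181)^2
FOC: (2*6 + 3.0)*x = 1 + 3.0*(2.5225 - 0.4181)
x^{k+1} = 0.4875
Step 2: z-update.
Minimize 5*z^2 + 7*z + (3.0/2)*(0.4875 - z + 0.4181)^2
FOC: (2*5 + 3.0)*z = -7 + 3.0*(0.4875 + 0.4181)
z^{k+1} = -0.3295
Step 3: u-update.
u^{k+1} = 0.4181 + 0.4875 + 0.3295 = 1.2351
Step 4: Primal residual = |0.4875 + 0.3295| = 0.817


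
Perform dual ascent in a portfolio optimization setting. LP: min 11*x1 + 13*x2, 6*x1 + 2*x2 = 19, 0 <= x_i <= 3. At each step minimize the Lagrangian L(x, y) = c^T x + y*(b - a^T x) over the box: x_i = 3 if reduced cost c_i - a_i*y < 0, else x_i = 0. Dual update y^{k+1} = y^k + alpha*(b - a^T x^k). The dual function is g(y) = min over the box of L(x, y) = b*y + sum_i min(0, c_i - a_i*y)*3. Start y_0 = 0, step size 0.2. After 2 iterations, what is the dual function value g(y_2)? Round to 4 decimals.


Dual ascent for LP: min 11*x1 + 13*x2, 6*x1 + 2*x2 = 19, 0 <= x_i <= 3
Step 1: y^k = 0.0, reduced costs: (11.0, 13.0)
  x^k = (0.0, 0.0), subgradient = b - a^T x = 19.0
  y^{k+1} = 0.0 + 0.2*19.0 = 3.8
Step 2: y^k = 3.8, reduced costs: (-11.8, 5.4)
  x^k = (3.0, 0.0), subgradient = b - a^T x = 1.0
  y^{k+1} = 3.8 + 0.2*1.0 = 4.0
Dual objective at y_2 = 4.0: reduced costs (-13.0, 5.0), box minimizer x = (3.0, 0.0)
g(y_2) = b*y + (c1 - a1*y)*x1 + (c2 - a2*y)*x2 = 19*4.0 + (-13.0)*3.0 + 5.0*0.0 = 76.0 - 39.0 + 0.0 = 37.0


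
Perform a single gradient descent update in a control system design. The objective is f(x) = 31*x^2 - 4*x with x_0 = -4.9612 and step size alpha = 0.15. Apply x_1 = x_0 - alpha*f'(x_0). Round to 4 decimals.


We compute the gradient at x_0 and apply the update.
f'(x) = 62*x - 4
f'(-4.9612) = 62*-4.9612 - 4 = -311.5944
x_1 = -4.9612 - 0.15*-311.5944 = 41.778


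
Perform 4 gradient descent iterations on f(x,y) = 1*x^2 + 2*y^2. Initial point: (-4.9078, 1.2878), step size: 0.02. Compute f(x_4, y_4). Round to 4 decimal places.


Gradient descent on f(x,y) = 1*x^2 + 2*y^2.
Starting point: (-4.9078, 1.2878), alpha = 0.02
Step 1: grad_x = 2*1*-4.9078 = -9.8156, grad_y = 2*2*1.2878 = 5.1512
  x_1 = -4.9078 - 0.02*-9.8156 = -4.7115
  y_1 = 1.2878 - 0.02*5.1512 = 1.1848
Step 2: grad_x = 2*1*-4.7115 = -9.423, grad_y = 2*2*1.1848 = 4.7391
  x_2 = -4.7115 - 0.02*-9.423 = -4.523
  y_2 = 1.1848 - 0.02*4.7391 = 1.09
Step 3: grad_x = 2*1*-4.523 = -9.0461, grad_y = 2*2*1.09 = 4.36
  x_3 = -4.523 - 0.02*-9.0461 = -4.3421
  y_3 = 1.09 - 0.02*4.36 = 1.0028
Step 4: grad_x = 2*1*-4.3421 = -8.6842, grad_y = 2*2*1.0028 = 4.0112
  x_4 = -4.3421 - 0.02*-8.6842 = -4.1684
  y_4 = 1.0028 - 0.02*4.0112 = 0.9226
f(-4.1684, 0.9226) = 1*(-4.1684)^2 + 2*0.9226^2 = 19.078


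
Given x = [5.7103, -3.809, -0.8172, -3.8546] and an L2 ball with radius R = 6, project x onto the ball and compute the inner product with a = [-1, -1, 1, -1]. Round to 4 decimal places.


Step 1: Compute ||x|| (intermediates to 6 decimals).
||x|| = sqrt(5.7103^2 + (-3.809)^2 + (-0.8172)^2 + (-3.8546)^2) = 7.914655
Step 2: Project.
Since ||x|| > R, scale = R/||x|| = 6/7.914655 = 0.758087, proj(x) = scale * x
proj(x) = [4.328904, -2.887553, -0.619509, -2.922122]
Step 3: Dot product.
a^T * proj(x) = -1*4.328904 - 1*(-2.887553) + 1*(-0.619509) - 1*(-2.922122) = 0.8613


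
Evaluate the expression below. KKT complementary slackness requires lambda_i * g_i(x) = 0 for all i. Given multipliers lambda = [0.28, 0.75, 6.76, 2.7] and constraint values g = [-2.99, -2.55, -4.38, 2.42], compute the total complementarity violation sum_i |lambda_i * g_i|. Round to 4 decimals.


KKT complementary slackness check:
lambda_1 * g_1 = 0.28 * -2.99 = -0.8372
lambda_2 * g_2 = 0.75 * -2.55 = -1.9125
lambda_3 * g_3 = 6.76 * -4.38 = -29.6088
lambda_4 * g_4 = 2.7 * 2.42 = 6.534
Total violation = 0.8372 + 1.9125 + 29.6088 + 6.534 = 38.8925


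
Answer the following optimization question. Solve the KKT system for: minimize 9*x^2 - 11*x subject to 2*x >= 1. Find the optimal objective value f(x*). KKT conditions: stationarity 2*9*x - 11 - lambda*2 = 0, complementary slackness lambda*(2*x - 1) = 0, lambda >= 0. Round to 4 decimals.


Step 1: Try lambda = 0 (constraint inactive).
Stationarity: 2*9*x - 11 = 0
x* = 11/(2*9) = 11/18 = 0.6111 (rounded; the exact value 11/18 is used below)
Check constraint: 2*0.6111 = 1.2222 >= 1 -- satisfied.
Step 2: Compute optimal value.
f(x*) = 9*(11/18)^2 - 11*(11/18) = -3.3611


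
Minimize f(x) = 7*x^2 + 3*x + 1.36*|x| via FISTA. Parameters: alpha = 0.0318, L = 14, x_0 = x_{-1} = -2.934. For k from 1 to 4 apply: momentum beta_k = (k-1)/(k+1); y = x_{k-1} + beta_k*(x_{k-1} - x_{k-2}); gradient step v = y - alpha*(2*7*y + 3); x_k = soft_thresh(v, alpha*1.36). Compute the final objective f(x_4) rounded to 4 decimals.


FISTA on f(x) = 7*x^2 + 3*x + 1.36*|x|
L = 14, alpha = 0.0318
Iteration 1: beta = 0.0, y = -2.934 + 0.0*(-2.934 + 2.934) = -2.934
  grad(y) = -38.076, v = y - alpha*grad = -1.7232
  prox(v) = soft_thresh(-1.7232, 0.0432) = -1.6799
Iteration 2: beta = 0.3333, y = -1.6799 + 0.3333*(-1.6799 + 2.934) = -1.2619
  grad(y) = -14.6668, v = y - alpha*grad = -0.7955
  prox(v) = soft_thresh(-0.7955, 0.0432) = -0.7523
Iteration 3: beta = 0.5, y = -0.7523 + 0.5*(-0.7523 + 1.6799) = -0.2884
  grad(y) = -1.0379, v = y - alpha*grad = -0.2554
  prox(v) = soft_thresh(-0.2554, 0.0432) = -0.2122
Iteration 4: beta = 0.6, y = -0.2122 + 0.6*(-0.2122 + 0.7523) = 0.1119
  grad(y) = 4.5664, v = y - alpha*grad = -0.0333
  prox(v) = soft_thresh(-0.0333, 0.0432) = 0.0
f(x_4) = 7*0.0^2 + 3*0.0 + 1.36*|0.0| = 0.0


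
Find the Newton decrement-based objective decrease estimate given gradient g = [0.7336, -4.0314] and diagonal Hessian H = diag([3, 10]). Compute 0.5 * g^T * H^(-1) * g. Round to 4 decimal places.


Step 1: H is diagonal, so H^(-1) * g = [0.2445, -0.4031].
Step 2: g^T H^(-1) g = sum_i g_i^2 / H_ii
  = (0.7336)^2/3 + (-4.0314)^2/10
  = 0.1794 + 1.6252 = 1.8046
Step 3: Objective decrease = 0.5 * g^T H^(-1) g = 0.9023


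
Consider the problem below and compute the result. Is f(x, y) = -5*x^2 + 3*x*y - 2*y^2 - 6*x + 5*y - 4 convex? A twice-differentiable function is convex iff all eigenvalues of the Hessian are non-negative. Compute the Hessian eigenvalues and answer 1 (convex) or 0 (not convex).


The Hessian of f(x,y) = -5*x^2 + 3*x*y - 2*y^2 - 6*x + 5*y - 4 is:
H = [[-10, 3], [3, -4]]
Trace = -10 - 4 = -14
Determinant = -10*-4 - (3)^2 = 31
Discriminant = (-14)^2 - 4*31 = 72.0
Eigenvalues: lambda_1 = -11.2426, lambda_2 = -2.7574
The function is not convex.

0


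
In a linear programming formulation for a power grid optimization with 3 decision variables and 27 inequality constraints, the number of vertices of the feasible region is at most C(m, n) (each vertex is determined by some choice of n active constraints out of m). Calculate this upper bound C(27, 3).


Each vertex corresponds to some choice of n active constraints out of m, so the number of vertices is at most C(m, n) = m! / (n!(m-n)!).
m = 27, n = 3
Numerator: 27 * 26 * 25
Denominator: 3! = 6
C(27, 3) = 2925


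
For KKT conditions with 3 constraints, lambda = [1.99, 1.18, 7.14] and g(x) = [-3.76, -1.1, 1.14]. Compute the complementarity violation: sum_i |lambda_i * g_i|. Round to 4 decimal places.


KKT complementary slackness check:
lambda_1 * g_1 = 1.99 * -3.76 = -7.4824
lambda_2 * g_2 = 1.18 * -1.1 = -1.298
lambda_3 * g_3 = 7.14 * 1.14 = 8.1396
Total violation = 7.4824 + 1.298 + 8.1396 = 16.92
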